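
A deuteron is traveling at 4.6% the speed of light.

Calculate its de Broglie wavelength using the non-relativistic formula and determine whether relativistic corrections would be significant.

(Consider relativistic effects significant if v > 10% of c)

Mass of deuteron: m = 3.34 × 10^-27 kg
No, relativistic corrections are not needed.

Using the non-relativistic de Broglie formula λ = h/(mv):

v = 4.6% × c = 1.379 × 10^7 m/s

λ = h/(mv)
λ = (6.626 × 10^-34 J·s) / (3.34 × 10^-27 kg × 1.379 × 10^7 m/s)
λ = 1.44 × 10^-14 m

Since v = 4.6% of c < 10% of c, relativistic corrections are NOT significant and this non-relativistic result is a good approximation.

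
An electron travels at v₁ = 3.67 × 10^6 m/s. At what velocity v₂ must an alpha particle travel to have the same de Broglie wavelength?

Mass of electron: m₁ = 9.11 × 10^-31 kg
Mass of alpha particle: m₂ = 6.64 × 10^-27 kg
v₂ = 5.04 × 10^2 m/s

For equal de Broglie wavelengths: λ₁ = λ₂

h/(m₁v₁) = h/(m₂v₂)
m₁v₁ = m₂v₂
v₂ = v₁ · (m₁/m₂)

v₂ = 3.67 × 10^6 m/s × (9.11 × 10^-31 kg / 6.64 × 10^-27 kg)
v₂ = 5.04 × 10^2 m/s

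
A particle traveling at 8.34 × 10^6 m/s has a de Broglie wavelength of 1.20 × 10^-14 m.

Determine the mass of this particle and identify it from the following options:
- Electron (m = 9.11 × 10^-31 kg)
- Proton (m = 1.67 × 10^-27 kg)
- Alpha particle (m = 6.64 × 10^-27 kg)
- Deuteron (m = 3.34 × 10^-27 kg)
The particle is an alpha particle.

From λ = h/(mv), solve for mass:

m = h/(λv)
m = (6.626 × 10^-34 J·s) / (1.20 × 10^-14 m × 8.34 × 10^6 m/s)
m = 6.62 × 10^-27 kg

Comparing with the listed masses, this is closest to an alpha particle.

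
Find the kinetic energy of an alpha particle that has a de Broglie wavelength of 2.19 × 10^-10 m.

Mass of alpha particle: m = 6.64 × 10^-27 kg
6.89 × 10^-22 J (or 4.30 × 10^-3 eV)

From λ = h/√(2mKE), we solve for KE:

λ² = h²/(2mKE)
KE = h²/(2mλ²)
KE = (6.626 × 10^-34 J·s)² / (2 × 6.64 × 10^-27 kg × (2.19 × 10^-10 m)²)
KE = 6.89 × 10^-22 J
KE = 4.30 × 10^-3 eV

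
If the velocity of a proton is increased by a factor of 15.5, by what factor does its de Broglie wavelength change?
The wavelength decreases by a factor of 15.5.

From λ = h/(mv), the wavelength is inversely proportional to velocity:

λ ∝ 1/v

If v → 15.5v, then λ → λ/15.5

When velocity is increased by a factor of 15.5, the wavelength decreases by a factor of 15.5.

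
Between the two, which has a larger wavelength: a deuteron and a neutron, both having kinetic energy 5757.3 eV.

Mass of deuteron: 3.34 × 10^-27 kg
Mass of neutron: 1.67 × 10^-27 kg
The neutron has the longer wavelength.

Using λ = h/√(2mKE):

For deuteron: λ₁ = h/√(2m₁KE) = 2.67 × 10^-13 m
For neutron: λ₂ = h/√(2m₂KE) = 3.77 × 10^-13 m

Since λ ∝ 1/√m at constant kinetic energy, the lighter particle has the longer wavelength.

The neutron has the longer de Broglie wavelength.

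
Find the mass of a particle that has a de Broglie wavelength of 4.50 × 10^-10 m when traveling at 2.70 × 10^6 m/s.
5.45 × 10^-31 kg

From the de Broglie relation λ = h/(mv), we solve for m:

m = h/(λv)
m = (6.626 × 10^-34 J·s) / (4.50 × 10^-10 m × 2.70 × 10^6 m/s)
m = 5.45 × 10^-31 kg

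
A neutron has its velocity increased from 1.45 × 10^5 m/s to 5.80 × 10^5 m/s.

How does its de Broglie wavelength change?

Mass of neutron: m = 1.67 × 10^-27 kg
The wavelength decreases by a factor of 4.

Using λ = h/(mv):

Initial wavelength: λ₁ = h/(mv₁) = 2.74 × 10^-12 m
Final wavelength: λ₂ = h/(mv₂) = 6.84 × 10^-13 m

Since λ ∝ 1/v, when velocity increases by a factor of 4, the wavelength decreases by a factor of 4.

λ₂/λ₁ = v₁/v₂ = 1/4

The wavelength decreases by a factor of 4.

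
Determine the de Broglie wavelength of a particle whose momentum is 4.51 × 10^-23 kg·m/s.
1.47 × 10^-11 m

Using the de Broglie relation λ = h/p:

λ = h/p
λ = (6.626 × 10^-34 J·s) / (4.51 × 10^-23 kg·m/s)
λ = 1.47 × 10^-11 m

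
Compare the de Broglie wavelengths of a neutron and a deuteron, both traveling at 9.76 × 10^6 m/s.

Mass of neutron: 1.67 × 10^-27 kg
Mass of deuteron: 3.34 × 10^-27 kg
The neutron has the longer wavelength.

Using λ = h/(mv), since both particles have the same velocity, the wavelength depends only on mass.

For neutron: λ₁ = h/(m₁v) = 4.07 × 10^-14 m
For deuteron: λ₂ = h/(m₂v) = 2.03 × 10^-14 m

Since λ ∝ 1/m at constant velocity, the lighter particle has the longer wavelength.

The neutron has the longer de Broglie wavelength.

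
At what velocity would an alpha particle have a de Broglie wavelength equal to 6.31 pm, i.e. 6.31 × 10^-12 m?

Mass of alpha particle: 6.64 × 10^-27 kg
1.58 × 10^4 m/s

From λ = h/(mv), solve for v:

v = h/(mλ)
v = (6.626 × 10^-34 J·s) / (6.64 × 10^-27 kg × 6.31 × 10^-12 m)
v = 1.58 × 10^4 m/s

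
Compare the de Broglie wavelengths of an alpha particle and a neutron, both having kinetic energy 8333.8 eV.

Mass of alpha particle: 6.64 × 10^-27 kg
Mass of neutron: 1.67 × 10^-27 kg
The neutron has the longer wavelength.

Using λ = h/√(2mKE):

For alpha particle: λ₁ = h/√(2m₁KE) = 1.57 × 10^-13 m
For neutron: λ₂ = h/√(2m₂KE) = 3.14 × 10^-13 m

Since λ ∝ 1/√m at constant kinetic energy, the lighter particle has the longer wavelength.

The neutron has the longer de Broglie wavelength.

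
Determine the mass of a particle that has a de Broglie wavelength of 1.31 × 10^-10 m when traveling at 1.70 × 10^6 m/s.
2.98 × 10^-30 kg

From the de Broglie relation λ = h/(mv), we solve for m:

m = h/(λv)
m = (6.626 × 10^-34 J·s) / (1.31 × 10^-10 m × 1.70 × 10^6 m/s)
m = 2.98 × 10^-30 kg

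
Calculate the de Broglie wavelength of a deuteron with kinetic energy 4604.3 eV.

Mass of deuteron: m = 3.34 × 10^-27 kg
2.98 × 10^-13 m

Using λ = h/√(2mKE):

First convert KE to Joules: KE = 4604.3 eV = 7.377 × 10^-16 J

λ = h/√(2mKE)
λ = (6.626 × 10^-34 J·s) / √(2 × 3.34 × 10^-27 kg × 7.377 × 10^-16 J)
λ = 2.98 × 10^-13 m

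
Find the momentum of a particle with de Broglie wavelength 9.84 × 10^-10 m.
6.73 × 10^-25 kg·m/s

From the de Broglie relation λ = h/p, we solve for p:

p = h/λ
p = (6.626 × 10^-34 J·s) / (9.84 × 10^-10 m)
p = 6.73 × 10^-25 kg·m/s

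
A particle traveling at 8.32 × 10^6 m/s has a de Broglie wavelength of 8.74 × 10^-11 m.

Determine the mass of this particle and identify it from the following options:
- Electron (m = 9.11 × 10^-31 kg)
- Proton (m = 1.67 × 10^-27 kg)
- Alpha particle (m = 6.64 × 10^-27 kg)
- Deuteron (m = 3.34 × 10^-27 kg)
The particle is an electron.

From λ = h/(mv), solve for mass:

m = h/(λv)
m = (6.626 × 10^-34 J·s) / (8.74 × 10^-11 m × 8.32 × 10^6 m/s)
m = 9.11 × 10^-31 kg

Comparing with the listed masses, this is closest to an electron.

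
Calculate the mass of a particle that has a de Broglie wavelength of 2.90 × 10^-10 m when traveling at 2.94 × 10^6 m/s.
7.77 × 10^-31 kg

From the de Broglie relation λ = h/(mv), we solve for m:

m = h/(λv)
m = (6.626 × 10^-34 J·s) / (2.90 × 10^-10 m × 2.94 × 10^6 m/s)
m = 7.77 × 10^-31 kg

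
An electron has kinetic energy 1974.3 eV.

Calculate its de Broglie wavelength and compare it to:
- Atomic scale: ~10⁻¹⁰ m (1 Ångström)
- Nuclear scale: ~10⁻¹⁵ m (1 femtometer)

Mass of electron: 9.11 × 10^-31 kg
λ = 2.76 × 10^-11 m, which is between nuclear and atomic scales.

Using λ = h/√(2mKE):

KE = 1974.3 eV = 3.163 × 10^-16 J

λ = h/√(2mKE)
λ = (6.626 × 10^-34 J·s) / √(2 × 9.11 × 10^-31 kg × 3.163 × 10^-16 J)
λ = 2.76 × 10^-11 m

Comparison:
- Atomic scale (10⁻¹⁰ m): λ is 0.28× this size
- Nuclear scale (10⁻¹⁵ m): λ is 2.8e+04× this size

The wavelength is between nuclear and atomic scales.

This wavelength is appropriate for probing atomic structure but too large for nuclear physics experiments.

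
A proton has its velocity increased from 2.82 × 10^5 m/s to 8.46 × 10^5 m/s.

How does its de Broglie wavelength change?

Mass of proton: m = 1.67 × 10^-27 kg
The wavelength decreases by a factor of 3.

Using λ = h/(mv):

Initial wavelength: λ₁ = h/(mv₁) = 1.41 × 10^-12 m
Final wavelength: λ₂ = h/(mv₂) = 4.69 × 10^-13 m

Since λ ∝ 1/v, when velocity increases by a factor of 3, the wavelength decreases by a factor of 3.

λ₂/λ₁ = v₁/v₂ = 1/3

The wavelength decreases by a factor of 3.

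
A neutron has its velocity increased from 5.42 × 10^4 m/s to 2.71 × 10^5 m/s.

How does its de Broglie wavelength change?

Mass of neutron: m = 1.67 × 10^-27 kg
The wavelength decreases by a factor of 5.

Using λ = h/(mv):

Initial wavelength: λ₁ = h/(mv₁) = 7.32 × 10^-12 m
Final wavelength: λ₂ = h/(mv₂) = 1.46 × 10^-12 m

Since λ ∝ 1/v, when velocity increases by a factor of 5, the wavelength decreases by a factor of 5.

λ₂/λ₁ = v₁/v₂ = 1/5

The wavelength decreases by a factor of 5.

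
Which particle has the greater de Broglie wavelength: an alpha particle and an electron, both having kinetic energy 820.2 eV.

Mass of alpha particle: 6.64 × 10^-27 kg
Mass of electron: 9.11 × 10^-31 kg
The electron has the longer wavelength.

Using λ = h/√(2mKE):

For alpha particle: λ₁ = h/√(2m₁KE) = 5.02 × 10^-13 m
For electron: λ₂ = h/√(2m₂KE) = 4.28 × 10^-11 m

Since λ ∝ 1/√m at constant kinetic energy, the lighter particle has the longer wavelength.

The electron has the longer de Broglie wavelength.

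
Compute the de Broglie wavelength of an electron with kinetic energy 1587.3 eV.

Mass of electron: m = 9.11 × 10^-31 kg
3.08 × 10^-11 m

Using λ = h/√(2mKE):

First convert KE to Joules: KE = 1587.3 eV = 2.543 × 10^-16 J

λ = h/√(2mKE)
λ = (6.626 × 10^-34 J·s) / √(2 × 9.11 × 10^-31 kg × 2.543 × 10^-16 J)
λ = 3.08 × 10^-11 m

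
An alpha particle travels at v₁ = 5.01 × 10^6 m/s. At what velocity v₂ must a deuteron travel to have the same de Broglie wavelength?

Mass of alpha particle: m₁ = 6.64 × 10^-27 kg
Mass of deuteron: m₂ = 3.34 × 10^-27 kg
v₂ = 9.96 × 10^6 m/s

For equal de Broglie wavelengths: λ₁ = λ₂

h/(m₁v₁) = h/(m₂v₂)
m₁v₁ = m₂v₂
v₂ = v₁ · (m₁/m₂)

v₂ = 5.01 × 10^6 m/s × (6.64 × 10^-27 kg / 3.34 × 10^-27 kg)
v₂ = 9.96 × 10^6 m/s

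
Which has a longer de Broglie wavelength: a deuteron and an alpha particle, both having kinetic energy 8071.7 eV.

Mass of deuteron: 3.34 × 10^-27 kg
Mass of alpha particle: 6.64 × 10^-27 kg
The deuteron has the longer wavelength.

Using λ = h/√(2mKE):

For deuteron: λ₁ = h/√(2m₁KE) = 2.25 × 10^-13 m
For alpha particle: λ₂ = h/√(2m₂KE) = 1.60 × 10^-13 m

Since λ ∝ 1/√m at constant kinetic energy, the lighter particle has the longer wavelength.

The deuteron has the longer de Broglie wavelength.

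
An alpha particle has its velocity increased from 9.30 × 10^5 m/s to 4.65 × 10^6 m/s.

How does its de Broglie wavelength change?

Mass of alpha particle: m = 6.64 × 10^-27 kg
The wavelength decreases by a factor of 5.

Using λ = h/(mv):

Initial wavelength: λ₁ = h/(mv₁) = 1.07 × 10^-13 m
Final wavelength: λ₂ = h/(mv₂) = 2.15 × 10^-14 m

Since λ ∝ 1/v, when velocity increases by a factor of 5, the wavelength decreases by a factor of 5.

λ₂/λ₁ = v₁/v₂ = 1/5

The wavelength decreases by a factor of 5.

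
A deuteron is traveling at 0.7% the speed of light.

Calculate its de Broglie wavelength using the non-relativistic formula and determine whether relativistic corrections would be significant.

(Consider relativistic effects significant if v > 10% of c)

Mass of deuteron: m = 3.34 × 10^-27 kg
No, relativistic corrections are not needed.

Using the non-relativistic de Broglie formula λ = h/(mv):

v = 0.7% × c = 2.099 × 10^6 m/s

λ = h/(mv)
λ = (6.626 × 10^-34 J·s) / (3.34 × 10^-27 kg × 2.099 × 10^6 m/s)
λ = 9.45 × 10^-14 m

Since v = 0.7% of c < 10% of c, relativistic corrections are NOT significant and this non-relativistic result is a good approximation.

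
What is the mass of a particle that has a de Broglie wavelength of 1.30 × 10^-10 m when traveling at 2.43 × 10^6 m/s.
2.10 × 10^-30 kg

From the de Broglie relation λ = h/(mv), we solve for m:

m = h/(λv)
m = (6.626 × 10^-34 J·s) / (1.30 × 10^-10 m × 2.43 × 10^6 m/s)
m = 2.10 × 10^-30 kg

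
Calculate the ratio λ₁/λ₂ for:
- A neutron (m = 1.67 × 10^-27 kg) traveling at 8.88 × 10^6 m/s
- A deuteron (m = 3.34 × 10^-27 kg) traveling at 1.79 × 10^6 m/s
λ₁/λ₂ = 0.403

Using λ = h/(mv):

λ₁ = h/(m₁v₁) = 4.47 × 10^-14 m
λ₂ = h/(m₂v₂) = 1.11 × 10^-13 m

Ratio λ₁/λ₂ = (m₂v₂)/(m₁v₁)
         = (3.34 × 10^-27 kg × 1.79 × 10^6 m/s) / (1.67 × 10^-27 kg × 8.88 × 10^6 m/s)
         = 0.403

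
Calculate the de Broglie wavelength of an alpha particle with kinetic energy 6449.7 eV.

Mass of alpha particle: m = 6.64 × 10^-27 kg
1.79 × 10^-13 m

Using λ = h/√(2mKE):

First convert KE to Joules: KE = 6449.7 eV = 1.033 × 10^-15 J

λ = h/√(2mKE)
λ = (6.626 × 10^-34 J·s) / √(2 × 6.64 × 10^-27 kg × 1.033 × 10^-15 J)
λ = 1.79 × 10^-13 m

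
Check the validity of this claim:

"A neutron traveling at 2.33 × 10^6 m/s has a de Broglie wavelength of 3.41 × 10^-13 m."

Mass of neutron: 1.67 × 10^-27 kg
False

The claim is incorrect.

Using λ = h/(mv):
λ = (6.626 × 10^-34 J·s) / (1.67 × 10^-27 kg × 2.33 × 10^6 m/s)
λ = 1.70 × 10^-13 m

The actual wavelength differs from the claimed 3.41 × 10^-13 m.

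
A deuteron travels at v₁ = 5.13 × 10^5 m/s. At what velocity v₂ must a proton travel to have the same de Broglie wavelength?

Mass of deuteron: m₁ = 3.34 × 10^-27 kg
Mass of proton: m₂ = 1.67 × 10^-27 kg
v₂ = 1.03 × 10^6 m/s

For equal de Broglie wavelengths: λ₁ = λ₂

h/(m₁v₁) = h/(m₂v₂)
m₁v₁ = m₂v₂
v₂ = v₁ · (m₁/m₂)

v₂ = 5.13 × 10^5 m/s × (3.34 × 10^-27 kg / 1.67 × 10^-27 kg)
v₂ = 1.03 × 10^6 m/s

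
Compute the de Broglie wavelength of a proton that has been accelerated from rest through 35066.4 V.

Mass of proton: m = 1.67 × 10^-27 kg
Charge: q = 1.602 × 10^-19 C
1.53 × 10^-13 m

When a particle is accelerated through voltage V, it gains kinetic energy KE = qV.

The de Broglie wavelength is then λ = h/√(2mqV):

λ = h/√(2mqV)
λ = (6.626 × 10^-34 J·s) / √(2 × 1.67 × 10^-27 kg × 1.602 × 10^-19 C × 35066.4 V)
λ = 1.53 × 10^-13 m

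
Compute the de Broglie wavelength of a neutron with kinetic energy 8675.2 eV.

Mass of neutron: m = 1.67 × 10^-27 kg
3.08 × 10^-13 m

Using λ = h/√(2mKE):

First convert KE to Joules: KE = 8675.2 eV = 1.390 × 10^-15 J

λ = h/√(2mKE)
λ = (6.626 × 10^-34 J·s) / √(2 × 1.67 × 10^-27 kg × 1.390 × 10^-15 J)
λ = 3.08 × 10^-13 m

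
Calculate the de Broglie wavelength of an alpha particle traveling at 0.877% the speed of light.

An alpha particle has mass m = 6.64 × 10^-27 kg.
3.80 × 10^-14 m

Using the de Broglie relation λ = h/(mv):

v = 0.877% × c = 2.629 × 10^6 m/s

λ = h/(mv)
λ = (6.626 × 10^-34 J·s) / (6.64 × 10^-27 kg × 2.629 × 10^6 m/s)
λ = 3.80 × 10^-14 m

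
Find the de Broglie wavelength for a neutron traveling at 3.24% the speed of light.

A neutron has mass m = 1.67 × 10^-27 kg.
4.08 × 10^-14 m

Using the de Broglie relation λ = h/(mv):

v = 3.24% × c = 9.713 × 10^6 m/s

λ = h/(mv)
λ = (6.626 × 10^-34 J·s) / (1.67 × 10^-27 kg × 9.713 × 10^6 m/s)
λ = 4.08 × 10^-14 m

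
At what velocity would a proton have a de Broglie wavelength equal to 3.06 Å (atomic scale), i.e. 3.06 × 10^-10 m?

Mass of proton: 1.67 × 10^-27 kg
1.30 × 10^3 m/s

From λ = h/(mv), solve for v:

v = h/(mλ)
v = (6.626 × 10^-34 J·s) / (1.67 × 10^-27 kg × 3.06 × 10^-10 m)
v = 1.30 × 10^3 m/s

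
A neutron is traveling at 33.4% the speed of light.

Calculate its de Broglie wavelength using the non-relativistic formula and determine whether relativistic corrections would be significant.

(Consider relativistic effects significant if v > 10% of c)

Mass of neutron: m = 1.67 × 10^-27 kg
Yes, relativistic corrections are needed.

Using the non-relativistic de Broglie formula λ = h/(mv):

v = 33.4% × c = 1.001 × 10^8 m/s

λ = h/(mv)
λ = (6.626 × 10^-34 J·s) / (1.67 × 10^-27 kg × 1.001 × 10^8 m/s)
λ = 3.96 × 10^-15 m

Since v = 33.4% of c > 10% of c, relativistic corrections ARE significant and the actual wavelength would differ from this non-relativistic estimate.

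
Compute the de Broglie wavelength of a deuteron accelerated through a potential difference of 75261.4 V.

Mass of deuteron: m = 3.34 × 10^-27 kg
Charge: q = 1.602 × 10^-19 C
7.38 × 10^-14 m

When a particle is accelerated through voltage V, it gains kinetic energy KE = qV.

The de Broglie wavelength is then λ = h/√(2mqV):

λ = h/√(2mqV)
λ = (6.626 × 10^-34 J·s) / √(2 × 3.34 × 10^-27 kg × 1.602 × 10^-19 C × 75261.4 V)
λ = 7.38 × 10^-14 m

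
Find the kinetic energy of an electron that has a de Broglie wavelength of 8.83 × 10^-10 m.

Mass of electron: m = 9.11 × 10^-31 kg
3.09 × 10^-19 J (or 1.93 eV)

From λ = h/√(2mKE), we solve for KE:

λ² = h²/(2mKE)
KE = h²/(2mλ²)
KE = (6.626 × 10^-34 J·s)² / (2 × 9.11 × 10^-31 kg × (8.83 × 10^-10 m)²)
KE = 3.09 × 10^-19 J
KE = 1.93 eV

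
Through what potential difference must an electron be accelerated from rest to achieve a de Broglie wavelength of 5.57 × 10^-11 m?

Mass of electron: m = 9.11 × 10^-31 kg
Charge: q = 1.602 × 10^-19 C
485 V

From λ = h/√(2mqV), we solve for V:

λ² = h²/(2mqV)
V = h²/(2mqλ²)
V = (6.626 × 10^-34 J·s)² / (2 × 9.11 × 10^-31 kg × 1.602 × 10^-19 C × (5.57 × 10^-11 m)²)
V = 485 V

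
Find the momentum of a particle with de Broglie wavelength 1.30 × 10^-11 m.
5.10 × 10^-23 kg·m/s

From the de Broglie relation λ = h/p, we solve for p:

p = h/λ
p = (6.626 × 10^-34 J·s) / (1.30 × 10^-11 m)
p = 5.10 × 10^-23 kg·m/s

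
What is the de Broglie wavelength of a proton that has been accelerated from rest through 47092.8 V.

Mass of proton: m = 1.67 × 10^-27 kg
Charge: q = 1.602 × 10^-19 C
1.32 × 10^-13 m

When a particle is accelerated through voltage V, it gains kinetic energy KE = qV.

The de Broglie wavelength is then λ = h/√(2mqV):

λ = h/√(2mqV)
λ = (6.626 × 10^-34 J·s) / √(2 × 1.67 × 10^-27 kg × 1.602 × 10^-19 C × 47092.8 V)
λ = 1.32 × 10^-13 m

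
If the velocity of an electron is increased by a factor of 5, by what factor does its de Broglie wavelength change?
The wavelength decreases by a factor of 5.

From λ = h/(mv), the wavelength is inversely proportional to velocity:

λ ∝ 1/v

If v → 5v, then λ → λ/5

When velocity is increased by a factor of 5, the wavelength decreases by a factor of 5.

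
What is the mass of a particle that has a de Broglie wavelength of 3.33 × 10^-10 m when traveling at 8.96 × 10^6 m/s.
2.22 × 10^-31 kg

From the de Broglie relation λ = h/(mv), we solve for m:

m = h/(λv)
m = (6.626 × 10^-34 J·s) / (3.33 × 10^-10 m × 8.96 × 10^6 m/s)
m = 2.22 × 10^-31 kg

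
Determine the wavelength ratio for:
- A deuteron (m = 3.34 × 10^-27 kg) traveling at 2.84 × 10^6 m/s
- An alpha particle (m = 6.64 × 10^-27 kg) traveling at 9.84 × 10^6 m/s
λ₁/λ₂ = 6.89

Using λ = h/(mv):

λ₁ = h/(m₁v₁) = 6.99 × 10^-14 m
λ₂ = h/(m₂v₂) = 1.01 × 10^-14 m

Ratio λ₁/λ₂ = (m₂v₂)/(m₁v₁)
         = (6.64 × 10^-27 kg × 9.84 × 10^6 m/s) / (3.34 × 10^-27 kg × 2.84 × 10^6 m/s)
         = 6.89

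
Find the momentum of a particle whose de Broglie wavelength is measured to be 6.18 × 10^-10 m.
1.07 × 10^-24 kg·m/s

From the de Broglie relation λ = h/p, we solve for p:

p = h/λ
p = (6.626 × 10^-34 J·s) / (6.18 × 10^-10 m)
p = 1.07 × 10^-24 kg·m/s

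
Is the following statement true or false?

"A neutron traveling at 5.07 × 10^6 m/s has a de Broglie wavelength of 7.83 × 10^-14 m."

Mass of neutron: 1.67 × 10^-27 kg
True

The claim is correct.

Using λ = h/(mv):
λ = (6.626 × 10^-34 J·s) / (1.67 × 10^-27 kg × 5.07 × 10^6 m/s)
λ = 7.83 × 10^-14 m

This matches the claimed value.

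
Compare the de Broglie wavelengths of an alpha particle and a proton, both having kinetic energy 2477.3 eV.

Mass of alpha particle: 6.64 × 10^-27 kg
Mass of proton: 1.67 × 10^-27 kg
The proton has the longer wavelength.

Using λ = h/√(2mKE):

For alpha particle: λ₁ = h/√(2m₁KE) = 2.89 × 10^-13 m
For proton: λ₂ = h/√(2m₂KE) = 5.75 × 10^-13 m

Since λ ∝ 1/√m at constant kinetic energy, the lighter particle has the longer wavelength.

The proton has the longer de Broglie wavelength.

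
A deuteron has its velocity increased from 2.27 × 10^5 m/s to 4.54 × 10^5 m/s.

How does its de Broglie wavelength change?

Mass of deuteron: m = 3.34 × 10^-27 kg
The wavelength decreases by a factor of 2.

Using λ = h/(mv):

Initial wavelength: λ₁ = h/(mv₁) = 8.74 × 10^-13 m
Final wavelength: λ₂ = h/(mv₂) = 4.37 × 10^-13 m

Since λ ∝ 1/v, when velocity increases by a factor of 2, the wavelength decreases by a factor of 2.

λ₂/λ₁ = v₁/v₂ = 1/2

The wavelength decreases by a factor of 2.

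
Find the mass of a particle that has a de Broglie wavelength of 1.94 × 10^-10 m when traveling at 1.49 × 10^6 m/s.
2.29 × 10^-30 kg

From the de Broglie relation λ = h/(mv), we solve for m:

m = h/(λv)
m = (6.626 × 10^-34 J·s) / (1.94 × 10^-10 m × 1.49 × 10^6 m/s)
m = 2.29 × 10^-30 kg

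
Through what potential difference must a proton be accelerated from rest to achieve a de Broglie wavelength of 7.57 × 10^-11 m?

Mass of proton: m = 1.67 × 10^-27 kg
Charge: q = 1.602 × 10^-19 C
1.43 × 10^-1 V

From λ = h/√(2mqV), we solve for V:

λ² = h²/(2mqV)
V = h²/(2mqλ²)
V = (6.626 × 10^-34 J·s)² / (2 × 1.67 × 10^-27 kg × 1.602 × 10^-19 C × (7.57 × 10^-11 m)²)
V = 1.43 × 10^-1 V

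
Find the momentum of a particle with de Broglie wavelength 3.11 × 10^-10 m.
2.13 × 10^-24 kg·m/s

From the de Broglie relation λ = h/p, we solve for p:

p = h/λ
p = (6.626 × 10^-34 J·s) / (3.11 × 10^-10 m)
p = 2.13 × 10^-24 kg·m/s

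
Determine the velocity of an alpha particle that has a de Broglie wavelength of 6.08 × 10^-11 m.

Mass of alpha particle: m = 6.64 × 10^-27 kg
1.64 × 10^3 m/s

From the de Broglie relation λ = h/(mv), we solve for v:

v = h/(mλ)
v = (6.626 × 10^-34 J·s) / (6.64 × 10^-27 kg × 6.08 × 10^-11 m)
v = 1.64 × 10^3 m/s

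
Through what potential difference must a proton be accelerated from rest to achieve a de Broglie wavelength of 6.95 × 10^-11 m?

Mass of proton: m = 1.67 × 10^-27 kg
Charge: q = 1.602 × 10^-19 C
1.70 × 10^-1 V

From λ = h/√(2mqV), we solve for V:

λ² = h²/(2mqV)
V = h²/(2mqλ²)
V = (6.626 × 10^-34 J·s)² / (2 × 1.67 × 10^-27 kg × 1.602 × 10^-19 C × (6.95 × 10^-11 m)²)
V = 1.70 × 10^-1 V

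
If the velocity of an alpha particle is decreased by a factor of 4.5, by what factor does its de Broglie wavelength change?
The wavelength increases by a factor of 4.5.

From λ = h/(mv), the wavelength is inversely proportional to velocity:

λ ∝ 1/v

If v → v/4.5, then λ → 4.5λ

When velocity is decreased by a factor of 4.5, the wavelength increases by a factor of 4.5.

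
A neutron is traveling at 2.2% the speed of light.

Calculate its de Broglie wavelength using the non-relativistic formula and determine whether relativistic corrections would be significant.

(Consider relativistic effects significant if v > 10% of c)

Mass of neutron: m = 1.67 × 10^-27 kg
No, relativistic corrections are not needed.

Using the non-relativistic de Broglie formula λ = h/(mv):

v = 2.2% × c = 6.595 × 10^6 m/s

λ = h/(mv)
λ = (6.626 × 10^-34 J·s) / (1.67 × 10^-27 kg × 6.595 × 10^6 m/s)
λ = 6.02 × 10^-14 m

Since v = 2.2% of c < 10% of c, relativistic corrections are NOT significant and this non-relativistic result is a good approximation.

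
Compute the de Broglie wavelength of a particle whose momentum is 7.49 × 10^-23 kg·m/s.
8.85 × 10^-12 m

Using the de Broglie relation λ = h/p:

λ = h/p
λ = (6.626 × 10^-34 J·s) / (7.49 × 10^-23 kg·m/s)
λ = 8.85 × 10^-12 m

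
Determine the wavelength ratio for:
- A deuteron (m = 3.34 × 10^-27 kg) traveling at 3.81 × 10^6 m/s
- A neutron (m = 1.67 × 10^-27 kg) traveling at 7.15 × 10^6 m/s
λ₁/λ₂ = 0.938

Using λ = h/(mv):

λ₁ = h/(m₁v₁) = 5.21 × 10^-14 m
λ₂ = h/(m₂v₂) = 5.55 × 10^-14 m

Ratio λ₁/λ₂ = (m₂v₂)/(m₁v₁)
         = (1.67 × 10^-27 kg × 7.15 × 10^6 m/s) / (3.34 × 10^-27 kg × 3.81 × 10^6 m/s)
         = 0.938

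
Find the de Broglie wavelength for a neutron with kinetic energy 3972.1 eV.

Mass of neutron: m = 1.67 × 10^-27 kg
4.54 × 10^-13 m

Using λ = h/√(2mKE):

First convert KE to Joules: KE = 3972.1 eV = 6.364 × 10^-16 J

λ = h/√(2mKE)
λ = (6.626 × 10^-34 J·s) / √(2 × 1.67 × 10^-27 kg × 6.364 × 10^-16 J)
λ = 4.54 × 10^-13 m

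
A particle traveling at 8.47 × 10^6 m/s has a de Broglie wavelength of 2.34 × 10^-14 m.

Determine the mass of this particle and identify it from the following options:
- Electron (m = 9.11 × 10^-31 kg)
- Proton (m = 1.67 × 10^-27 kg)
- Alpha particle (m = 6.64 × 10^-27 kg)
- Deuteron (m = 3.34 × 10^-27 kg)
The particle is a deuteron.

From λ = h/(mv), solve for mass:

m = h/(λv)
m = (6.626 × 10^-34 J·s) / (2.34 × 10^-14 m × 8.47 × 10^6 m/s)
m = 3.34 × 10^-27 kg

Comparing with the listed masses, this is closest to a deuteron.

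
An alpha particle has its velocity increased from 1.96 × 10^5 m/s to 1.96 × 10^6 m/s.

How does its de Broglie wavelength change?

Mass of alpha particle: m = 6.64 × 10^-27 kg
The wavelength decreases by a factor of 10.

Using λ = h/(mv):

Initial wavelength: λ₁ = h/(mv₁) = 5.09 × 10^-13 m
Final wavelength: λ₂ = h/(mv₂) = 5.09 × 10^-14 m

Since λ ∝ 1/v, when velocity increases by a factor of 10, the wavelength decreases by a factor of 10.

λ₂/λ₁ = v₁/v₂ = 1/10

The wavelength decreases by a factor of 10.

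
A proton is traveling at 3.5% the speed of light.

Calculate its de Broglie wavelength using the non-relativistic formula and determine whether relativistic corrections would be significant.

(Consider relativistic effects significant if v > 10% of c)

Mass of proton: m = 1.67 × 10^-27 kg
No, relativistic corrections are not needed.

Using the non-relativistic de Broglie formula λ = h/(mv):

v = 3.5% × c = 1.049 × 10^7 m/s

λ = h/(mv)
λ = (6.626 × 10^-34 J·s) / (1.67 × 10^-27 kg × 1.049 × 10^7 m/s)
λ = 3.78 × 10^-14 m

Since v = 3.5% of c < 10% of c, relativistic corrections are NOT significant and this non-relativistic result is a good approximation.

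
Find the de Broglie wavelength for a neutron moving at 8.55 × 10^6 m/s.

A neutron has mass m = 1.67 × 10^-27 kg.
4.64 × 10^-14 m

Using the de Broglie relation λ = h/(mv):

λ = h/(mv)
λ = (6.626 × 10^-34 J·s) / (1.67 × 10^-27 kg × 8.55 × 10^6 m/s)
λ = 4.64 × 10^-14 m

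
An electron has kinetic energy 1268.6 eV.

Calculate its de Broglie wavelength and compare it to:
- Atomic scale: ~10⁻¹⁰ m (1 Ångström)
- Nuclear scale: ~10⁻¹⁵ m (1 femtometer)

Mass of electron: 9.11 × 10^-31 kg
λ = 3.44 × 10^-11 m, which is between nuclear and atomic scales.

Using λ = h/√(2mKE):

KE = 1268.6 eV = 2.033 × 10^-16 J

λ = h/√(2mKE)
λ = (6.626 × 10^-34 J·s) / √(2 × 9.11 × 10^-31 kg × 2.033 × 10^-16 J)
λ = 3.44 × 10^-11 m

Comparison:
- Atomic scale (10⁻¹⁰ m): λ is 0.34× this size
- Nuclear scale (10⁻¹⁵ m): λ is 3.4e+04× this size

The wavelength is between nuclear and atomic scales.

This wavelength is appropriate for probing atomic structure but too large for nuclear physics experiments.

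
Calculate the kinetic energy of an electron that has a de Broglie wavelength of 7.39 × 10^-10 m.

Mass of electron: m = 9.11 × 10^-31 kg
4.41 × 10^-19 J (or 2.75 eV)

From λ = h/√(2mKE), we solve for KE:

λ² = h²/(2mKE)
KE = h²/(2mλ²)
KE = (6.626 × 10^-34 J·s)² / (2 × 9.11 × 10^-31 kg × (7.39 × 10^-10 m)²)
KE = 4.41 × 10^-19 J
KE = 2.75 eV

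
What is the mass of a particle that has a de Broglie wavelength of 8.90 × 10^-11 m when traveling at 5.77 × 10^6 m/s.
1.29 × 10^-30 kg

From the de Broglie relation λ = h/(mv), we solve for m:

m = h/(λv)
m = (6.626 × 10^-34 J·s) / (8.90 × 10^-11 m × 5.77 × 10^6 m/s)
m = 1.29 × 10^-30 kg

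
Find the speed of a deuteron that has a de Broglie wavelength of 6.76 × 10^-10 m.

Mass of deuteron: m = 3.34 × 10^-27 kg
2.93 × 10^2 m/s

From the de Broglie relation λ = h/(mv), we solve for v:

v = h/(mλ)
v = (6.626 × 10^-34 J·s) / (3.34 × 10^-27 kg × 6.76 × 10^-10 m)
v = 2.93 × 10^2 m/s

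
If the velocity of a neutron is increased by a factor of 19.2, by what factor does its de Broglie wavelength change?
The wavelength decreases by a factor of 19.2.

From λ = h/(mv), the wavelength is inversely proportional to velocity:

λ ∝ 1/v

If v → 19.2v, then λ → λ/19.2

When velocity is increased by a factor of 19.2, the wavelength decreases by a factor of 19.2.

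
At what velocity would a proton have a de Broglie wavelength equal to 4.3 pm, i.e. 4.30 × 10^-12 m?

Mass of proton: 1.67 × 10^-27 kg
9.23 × 10^4 m/s

From λ = h/(mv), solve for v:

v = h/(mλ)
v = (6.626 × 10^-34 J·s) / (1.67 × 10^-27 kg × 4.30 × 10^-12 m)
v = 9.23 × 10^4 m/s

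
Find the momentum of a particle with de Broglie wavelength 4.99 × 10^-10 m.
1.33 × 10^-24 kg·m/s

From the de Broglie relation λ = h/p, we solve for p:

p = h/λ
p = (6.626 × 10^-34 J·s) / (4.99 × 10^-10 m)
p = 1.33 × 10^-24 kg·m/s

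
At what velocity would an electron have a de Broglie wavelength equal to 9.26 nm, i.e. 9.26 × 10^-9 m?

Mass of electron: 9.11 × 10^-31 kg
7.85 × 10^4 m/s

From λ = h/(mv), solve for v:

v = h/(mλ)
v = (6.626 × 10^-34 J·s) / (9.11 × 10^-31 kg × 9.26 × 10^-9 m)
v = 7.85 × 10^4 m/s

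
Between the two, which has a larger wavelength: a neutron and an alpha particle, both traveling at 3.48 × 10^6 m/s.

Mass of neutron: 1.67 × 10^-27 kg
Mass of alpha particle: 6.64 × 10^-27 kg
The neutron has the longer wavelength.

Using λ = h/(mv), since both particles have the same velocity, the wavelength depends only on mass.

For neutron: λ₁ = h/(m₁v) = 1.14 × 10^-13 m
For alpha particle: λ₂ = h/(m₂v) = 2.87 × 10^-14 m

Since λ ∝ 1/m at constant velocity, the lighter particle has the longer wavelength.

The neutron has the longer de Broglie wavelength.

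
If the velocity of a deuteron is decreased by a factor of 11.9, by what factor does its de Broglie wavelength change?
The wavelength increases by a factor of 11.9.

From λ = h/(mv), the wavelength is inversely proportional to velocity:

λ ∝ 1/v

If v → v/11.9, then λ → 11.9λ

When velocity is decreased by a factor of 11.9, the wavelength increases by a factor of 11.9.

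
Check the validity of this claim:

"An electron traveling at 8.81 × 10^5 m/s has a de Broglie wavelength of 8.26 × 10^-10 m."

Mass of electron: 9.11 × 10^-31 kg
True

The claim is correct.

Using λ = h/(mv):
λ = (6.626 × 10^-34 J·s) / (9.11 × 10^-31 kg × 8.81 × 10^5 m/s)
λ = 8.26 × 10^-10 m

This matches the claimed value.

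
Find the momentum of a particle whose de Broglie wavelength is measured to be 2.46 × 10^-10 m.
2.69 × 10^-24 kg·m/s

From the de Broglie relation λ = h/p, we solve for p:

p = h/λ
p = (6.626 × 10^-34 J·s) / (2.46 × 10^-10 m)
p = 2.69 × 10^-24 kg·m/s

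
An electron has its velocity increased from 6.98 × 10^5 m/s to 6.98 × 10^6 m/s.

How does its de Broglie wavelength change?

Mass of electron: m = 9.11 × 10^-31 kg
The wavelength decreases by a factor of 10.

Using λ = h/(mv):

Initial wavelength: λ₁ = h/(mv₁) = 1.04 × 10^-9 m
Final wavelength: λ₂ = h/(mv₂) = 1.04 × 10^-10 m

Since λ ∝ 1/v, when velocity increases by a factor of 10, the wavelength decreases by a factor of 10.

λ₂/λ₁ = v₁/v₂ = 1/10

The wavelength decreases by a factor of 10.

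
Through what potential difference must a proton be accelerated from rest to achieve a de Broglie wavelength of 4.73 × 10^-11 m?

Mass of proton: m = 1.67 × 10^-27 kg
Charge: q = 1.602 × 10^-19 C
3.67 × 10^-1 V

From λ = h/√(2mqV), we solve for V:

λ² = h²/(2mqV)
V = h²/(2mqλ²)
V = (6.626 × 10^-34 J·s)² / (2 × 1.67 × 10^-27 kg × 1.602 × 10^-19 C × (4.73 × 10^-11 m)²)
V = 3.67 × 10^-1 V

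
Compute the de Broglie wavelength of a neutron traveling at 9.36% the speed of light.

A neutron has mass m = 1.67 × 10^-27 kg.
1.41 × 10^-14 m

Using the de Broglie relation λ = h/(mv):

v = 9.36% × c = 2.806 × 10^7 m/s

λ = h/(mv)
λ = (6.626 × 10^-34 J·s) / (1.67 × 10^-27 kg × 2.806 × 10^7 m/s)
λ = 1.41 × 10^-14 m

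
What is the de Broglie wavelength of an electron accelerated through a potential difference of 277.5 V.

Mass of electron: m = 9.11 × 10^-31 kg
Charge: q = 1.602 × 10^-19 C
7.36 × 10^-11 m

When a particle is accelerated through voltage V, it gains kinetic energy KE = qV.

The de Broglie wavelength is then λ = h/√(2mqV):

λ = h/√(2mqV)
λ = (6.626 × 10^-34 J·s) / √(2 × 9.11 × 10^-31 kg × 1.602 × 10^-19 C × 277.5 V)
λ = 7.36 × 10^-11 m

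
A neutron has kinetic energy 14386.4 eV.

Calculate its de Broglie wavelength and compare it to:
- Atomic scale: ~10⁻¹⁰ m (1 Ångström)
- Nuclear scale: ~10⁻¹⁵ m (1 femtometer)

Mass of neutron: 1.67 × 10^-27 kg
λ = 2.39 × 10^-13 m, which is between nuclear and atomic scales.

Using λ = h/√(2mKE):

KE = 14386.4 eV = 2.305 × 10^-15 J

λ = h/√(2mKE)
λ = (6.626 × 10^-34 J·s) / √(2 × 1.67 × 10^-27 kg × 2.305 × 10^-15 J)
λ = 2.39 × 10^-13 m

Comparison:
- Atomic scale (10⁻¹⁰ m): λ is 0.0024× this size
- Nuclear scale (10⁻¹⁵ m): λ is 2.4e+02× this size

The wavelength is between nuclear and atomic scales.

This wavelength is appropriate for probing atomic structure but too large for nuclear physics experiments.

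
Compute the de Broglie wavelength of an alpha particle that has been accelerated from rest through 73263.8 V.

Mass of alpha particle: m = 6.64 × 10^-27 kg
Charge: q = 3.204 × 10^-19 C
3.75 × 10^-14 m

When a particle is accelerated through voltage V, it gains kinetic energy KE = qV.

The de Broglie wavelength is then λ = h/√(2mqV):

λ = h/√(2mqV)
λ = (6.626 × 10^-34 J·s) / √(2 × 6.64 × 10^-27 kg × 3.204 × 10^-19 C × 73263.8 V)
λ = 3.75 × 10^-14 m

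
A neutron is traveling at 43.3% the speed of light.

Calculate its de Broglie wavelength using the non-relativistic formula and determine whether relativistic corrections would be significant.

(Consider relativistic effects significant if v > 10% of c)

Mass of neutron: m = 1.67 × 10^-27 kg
Yes, relativistic corrections are needed.

Using the non-relativistic de Broglie formula λ = h/(mv):

v = 43.3% × c = 1.298 × 10^8 m/s

λ = h/(mv)
λ = (6.626 × 10^-34 J·s) / (1.67 × 10^-27 kg × 1.298 × 10^8 m/s)
λ = 3.06 × 10^-15 m

Since v = 43.3% of c > 10% of c, relativistic corrections ARE significant and the actual wavelength would differ from this non-relativistic estimate.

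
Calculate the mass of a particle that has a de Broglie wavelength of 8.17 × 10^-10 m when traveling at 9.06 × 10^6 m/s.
8.95 × 10^-32 kg

From the de Broglie relation λ = h/(mv), we solve for m:

m = h/(λv)
m = (6.626 × 10^-34 J·s) / (8.17 × 10^-10 m × 9.06 × 10^6 m/s)
m = 8.95 × 10^-32 kg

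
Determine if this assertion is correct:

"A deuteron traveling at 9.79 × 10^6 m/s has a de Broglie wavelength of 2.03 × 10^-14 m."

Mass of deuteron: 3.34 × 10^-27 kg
True

The claim is correct.

Using λ = h/(mv):
λ = (6.626 × 10^-34 J·s) / (3.34 × 10^-27 kg × 9.79 × 10^6 m/s)
λ = 2.03 × 10^-14 m

This matches the claimed value.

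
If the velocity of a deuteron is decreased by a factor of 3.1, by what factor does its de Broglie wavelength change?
The wavelength increases by a factor of 3.1.

From λ = h/(mv), the wavelength is inversely proportional to velocity:

λ ∝ 1/v

If v → v/3.1, then λ → 3.1λ

When velocity is decreased by a factor of 3.1, the wavelength increases by a factor of 3.1.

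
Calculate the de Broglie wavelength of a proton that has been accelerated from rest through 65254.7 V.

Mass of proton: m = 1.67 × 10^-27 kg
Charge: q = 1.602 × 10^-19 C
1.12 × 10^-13 m

When a particle is accelerated through voltage V, it gains kinetic energy KE = qV.

The de Broglie wavelength is then λ = h/√(2mqV):

λ = h/√(2mqV)
λ = (6.626 × 10^-34 J·s) / √(2 × 1.67 × 10^-27 kg × 1.602 × 10^-19 C × 65254.7 V)
λ = 1.12 × 10^-13 m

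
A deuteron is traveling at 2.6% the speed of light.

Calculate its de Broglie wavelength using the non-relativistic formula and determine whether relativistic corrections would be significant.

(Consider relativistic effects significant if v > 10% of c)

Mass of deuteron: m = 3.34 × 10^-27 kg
No, relativistic corrections are not needed.

Using the non-relativistic de Broglie formula λ = h/(mv):

v = 2.6% × c = 7.795 × 10^6 m/s

λ = h/(mv)
λ = (6.626 × 10^-34 J·s) / (3.34 × 10^-27 kg × 7.795 × 10^6 m/s)
λ = 2.55 × 10^-14 m

Since v = 2.6% of c < 10% of c, relativistic corrections are NOT significant and this non-relativistic result is a good approximation.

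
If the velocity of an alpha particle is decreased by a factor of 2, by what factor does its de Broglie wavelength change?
The wavelength increases by a factor of 2.

From λ = h/(mv), the wavelength is inversely proportional to velocity:

λ ∝ 1/v

If v → v/2, then λ → 2λ

When velocity is decreased by a factor of 2, the wavelength increases by a factor of 2.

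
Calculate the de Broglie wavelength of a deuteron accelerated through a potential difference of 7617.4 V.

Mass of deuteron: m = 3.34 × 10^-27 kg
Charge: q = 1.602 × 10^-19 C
2.32 × 10^-13 m

When a particle is accelerated through voltage V, it gains kinetic energy KE = qV.

The de Broglie wavelength is then λ = h/√(2mqV):

λ = h/√(2mqV)
λ = (6.626 × 10^-34 J·s) / √(2 × 3.34 × 10^-27 kg × 1.602 × 10^-19 C × 7617.4 V)
λ = 2.32 × 10^-13 m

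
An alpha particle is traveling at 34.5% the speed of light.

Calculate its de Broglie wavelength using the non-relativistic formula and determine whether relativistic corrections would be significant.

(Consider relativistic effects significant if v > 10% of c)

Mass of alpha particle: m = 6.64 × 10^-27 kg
Yes, relativistic corrections are needed.

Using the non-relativistic de Broglie formula λ = h/(mv):

v = 34.5% × c = 1.034 × 10^8 m/s

λ = h/(mv)
λ = (6.626 × 10^-34 J·s) / (6.64 × 10^-27 kg × 1.034 × 10^8 m/s)
λ = 9.65 × 10^-16 m

Since v = 34.5% of c > 10% of c, relativistic corrections ARE significant and the actual wavelength would differ from this non-relativistic estimate.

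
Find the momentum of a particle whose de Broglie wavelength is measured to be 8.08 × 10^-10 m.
8.20 × 10^-25 kg·m/s

From the de Broglie relation λ = h/p, we solve for p:

p = h/λ
p = (6.626 × 10^-34 J·s) / (8.08 × 10^-10 m)
p = 8.20 × 10^-25 kg·m/s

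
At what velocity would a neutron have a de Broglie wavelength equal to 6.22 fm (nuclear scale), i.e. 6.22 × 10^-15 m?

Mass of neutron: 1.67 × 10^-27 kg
6.38 × 10^7 m/s

From λ = h/(mv), solve for v:

v = h/(mλ)
v = (6.626 × 10^-34 J·s) / (1.67 × 10^-27 kg × 6.22 × 10^-15 m)
v = 6.38 × 10^7 m/s

Note: This velocity is 21.3% of the speed of light, so relativistic corrections would be needed for a more accurate calculation.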